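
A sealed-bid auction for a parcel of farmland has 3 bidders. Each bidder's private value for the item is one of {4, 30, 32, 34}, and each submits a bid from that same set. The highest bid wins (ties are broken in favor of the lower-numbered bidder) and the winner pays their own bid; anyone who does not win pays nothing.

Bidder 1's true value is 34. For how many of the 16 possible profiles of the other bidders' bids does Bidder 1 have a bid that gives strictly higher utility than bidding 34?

9

Others bid (4, 4): truth gives 0; bid 4 gives 30 > 0. Violating.
Others bid (4, 30): truth gives 0; bid 30 gives 4 > 0. Violating.
Others bid (4, 32): truth gives 0; bid 32 gives 2 > 0. Violating.
Others bid (30, 4): truth gives 0; bid 30 gives 4 > 0. Violating.
Others bid (4, 34): truth gives 0; no alternative beats it.
Others bid (30, 34): truth gives 0; no alternative beats it.
(Checking all 16 profiles: 9 have a profitable deviation, 7 do not.)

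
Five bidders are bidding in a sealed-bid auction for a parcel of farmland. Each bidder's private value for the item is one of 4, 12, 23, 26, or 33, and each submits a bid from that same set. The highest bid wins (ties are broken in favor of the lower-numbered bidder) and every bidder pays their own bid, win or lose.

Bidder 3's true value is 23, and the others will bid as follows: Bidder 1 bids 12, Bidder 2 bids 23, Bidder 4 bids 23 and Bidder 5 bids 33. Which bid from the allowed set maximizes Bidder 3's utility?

4

Bid 4: loses but pays 4, utility -4.
Bid 12: loses but pays 12, utility -12.
Bid 23: loses but pays 23, utility -23.
Bid 26: loses but pays 26, utility -26.
Bid 33: wins, pays 33, utility 23 - 33 = -10.
The best choice is 4 with utility -4.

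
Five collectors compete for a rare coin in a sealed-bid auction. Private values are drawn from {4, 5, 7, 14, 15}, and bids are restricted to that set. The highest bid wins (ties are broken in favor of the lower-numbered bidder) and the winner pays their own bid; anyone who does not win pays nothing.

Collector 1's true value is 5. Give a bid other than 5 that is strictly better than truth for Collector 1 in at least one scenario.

Suppose Collector 2 bids 4, Collector 3 bids 4, Collector 4 bids 4 and Collector 5 bids 4.
Bid 5: wins, pays 5, utility 5 - 5 = 0.
Bid 4: wins, pays 4, utility 5 - 4 = 1.
So bidding 4 beats truth here (1 > 0).

4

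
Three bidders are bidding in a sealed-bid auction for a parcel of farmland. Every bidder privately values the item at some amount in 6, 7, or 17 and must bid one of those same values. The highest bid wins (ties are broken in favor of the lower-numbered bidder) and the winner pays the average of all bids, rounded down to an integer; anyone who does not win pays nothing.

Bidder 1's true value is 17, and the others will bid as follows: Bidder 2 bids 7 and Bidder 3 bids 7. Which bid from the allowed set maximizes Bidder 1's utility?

Bid 6: loses, pays 0, utility 0.
Bid 7: wins, pays 7, utility 17 - 7 = 10.
Bid 17: wins, pays 10, utility 17 - 10 = 7.
The best choice is 7 with utility 10.

7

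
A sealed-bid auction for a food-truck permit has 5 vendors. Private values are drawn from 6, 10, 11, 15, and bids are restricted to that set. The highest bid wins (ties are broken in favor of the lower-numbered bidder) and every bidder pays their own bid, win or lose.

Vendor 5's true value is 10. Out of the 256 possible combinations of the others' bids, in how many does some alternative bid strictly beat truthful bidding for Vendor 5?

Others bid (6, 6, 6, 10): truth gives -10; bid 11 gives -1 > -10. Violating.
Others bid (6, 6, 6, 11): truth gives -10; bid 15 gives -5 > -10. Violating.
Others bid (6, 6, 6, 15): truth gives -10; bid 6 gives -6 > -10. Violating.
Others bid (6, 6, 10, 6): truth gives -10; bid 11 gives -1 > -10. Violating.
Others bid (6, 6, 6, 6): truth gives 0; no alternative beats it.
(Checking all 256 profiles: 255 have a profitable deviation, 1 does not.)

255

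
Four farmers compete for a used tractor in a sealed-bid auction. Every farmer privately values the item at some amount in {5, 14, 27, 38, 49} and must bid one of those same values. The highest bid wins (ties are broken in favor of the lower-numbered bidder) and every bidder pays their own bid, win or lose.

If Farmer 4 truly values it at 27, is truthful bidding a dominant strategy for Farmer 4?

No

Consider the case where Farmer 1 bids 5, Farmer 2 bids 5 and Farmer 3 bids 5.
Truthful bid 27: wins, pays 27, utility 27 - 27 = 0.
Bid 14 instead: wins, pays 14, utility 27 - 14 = 13.
Since 13 > 0, bidding 14 is strictly better here, so truthful bidding is not dominant.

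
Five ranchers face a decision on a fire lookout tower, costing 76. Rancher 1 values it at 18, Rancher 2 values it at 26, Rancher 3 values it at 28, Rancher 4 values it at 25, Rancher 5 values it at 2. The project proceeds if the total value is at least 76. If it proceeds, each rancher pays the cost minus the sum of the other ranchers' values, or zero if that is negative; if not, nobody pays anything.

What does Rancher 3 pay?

5

Total value 99 ≥ cost 76, so the project is built.
The other ranchers' values sum to 71.
Cost minus that sum is 76 - 71 = 5.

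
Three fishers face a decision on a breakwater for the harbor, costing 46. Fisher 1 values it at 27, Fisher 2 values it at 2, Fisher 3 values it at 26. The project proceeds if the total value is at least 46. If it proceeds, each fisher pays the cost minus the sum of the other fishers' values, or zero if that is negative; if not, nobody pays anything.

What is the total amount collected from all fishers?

Total value 55 ≥ cost 46, so it is built.
Fisher 1: others sum to 28; max(0, 46 - 28) = 18.
Fisher 2: others sum to 53; max(0, 46 - 53) = 0.
Fisher 3: others sum to 29; max(0, 46 - 29) = 17.
Total collected = 18 + 0 + 17 = 35.

35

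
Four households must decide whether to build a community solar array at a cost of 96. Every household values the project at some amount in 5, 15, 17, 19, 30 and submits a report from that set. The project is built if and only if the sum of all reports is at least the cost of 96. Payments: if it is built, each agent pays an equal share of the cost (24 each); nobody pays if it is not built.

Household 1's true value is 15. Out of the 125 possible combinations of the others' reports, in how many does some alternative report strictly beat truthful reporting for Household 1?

1

Others report (30, 30, 30): truth gives -9; report 5 gives 0 > -9. Violating.
Others report (5, 5, 5): truth gives 0; no alternative beats it.
Others report (5, 5, 15): truth gives 0; no alternative beats it.
(Checking all 125 profiles: 1 has a profitable deviation, 124 do not.)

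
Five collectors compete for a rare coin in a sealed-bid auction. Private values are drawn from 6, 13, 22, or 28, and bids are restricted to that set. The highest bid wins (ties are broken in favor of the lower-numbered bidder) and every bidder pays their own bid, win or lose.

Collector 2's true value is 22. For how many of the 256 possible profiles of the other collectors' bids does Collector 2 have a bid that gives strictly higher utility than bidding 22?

210

Others bid (6, 6, 6, 6): truth gives 0; bid 13 gives 9 > 0. Violating.
Others bid (6, 6, 6, 13): truth gives 0; bid 13 gives 9 > 0. Violating.
Others bid (6, 6, 6, 28): truth gives -22; bid 6 gives -6 > -22. Violating.
Others bid (6, 6, 13, 6): truth gives 0; bid 13 gives 9 > 0. Violating.
Others bid (6, 6, 6, 22): truth gives 0; no alternative beats it.
Others bid (6, 6, 13, 22): truth gives 0; no alternative beats it.
(Checking all 256 profiles: 210 have a profitable deviation, 46 do not.)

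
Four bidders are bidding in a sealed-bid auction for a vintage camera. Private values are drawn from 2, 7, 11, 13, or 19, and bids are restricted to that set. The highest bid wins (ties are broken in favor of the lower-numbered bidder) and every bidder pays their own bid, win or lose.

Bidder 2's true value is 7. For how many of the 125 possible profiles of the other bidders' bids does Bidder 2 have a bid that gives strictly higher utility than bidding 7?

121

Others bid (2, 2, 11): truth gives -7; bid 2 gives -2 > -7. Violating.
Others bid (2, 2, 13): truth gives -7; bid 2 gives -2 > -7. Violating.
Others bid (2, 2, 19): truth gives -7; bid 2 gives -2 > -7. Violating.
Others bid (2, 7, 11): truth gives -7; bid 2 gives -2 > -7. Violating.
Others bid (2, 2, 2): truth gives 0; no alternative beats it.
Others bid (2, 2, 7): truth gives 0; no alternative beats it.
(Checking all 125 profiles: 121 have a profitable deviation, 4 do not.)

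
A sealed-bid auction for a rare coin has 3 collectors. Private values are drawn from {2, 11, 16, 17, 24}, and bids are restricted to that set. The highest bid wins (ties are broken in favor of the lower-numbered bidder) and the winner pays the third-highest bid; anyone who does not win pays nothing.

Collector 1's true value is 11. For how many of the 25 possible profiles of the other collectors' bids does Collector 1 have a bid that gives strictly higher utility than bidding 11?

Others bid (2, 16): truth gives 0; bid 16 gives 9 > 0. Violating.
Others bid (2, 17): truth gives 0; bid 17 gives 9 > 0. Violating.
Others bid (2, 24): truth gives 0; bid 24 gives 9 > 0. Violating.
Others bid (16, 2): truth gives 0; bid 16 gives 9 > 0. Violating.
Others bid (2, 2): truth gives 9; no alternative beats it.
Others bid (2, 11): truth gives 9; no alternative beats it.
(Checking all 25 profiles: 6 have a profitable deviation, 19 do not.)

6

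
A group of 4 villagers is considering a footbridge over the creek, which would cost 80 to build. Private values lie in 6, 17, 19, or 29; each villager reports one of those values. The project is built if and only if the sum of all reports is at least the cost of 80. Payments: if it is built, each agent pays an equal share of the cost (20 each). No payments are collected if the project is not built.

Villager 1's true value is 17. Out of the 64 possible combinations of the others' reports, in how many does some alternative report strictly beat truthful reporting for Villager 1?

Others report (6, 29, 29): truth gives -3; report 6 gives 0 > -3. Violating.
Others report (17, 17, 29): truth gives -3; report 6 gives 0 > -3. Violating.
Others report (17, 19, 29): truth gives -3; report 6 gives 0 > -3. Violating.
Others report (17, 29, 17): truth gives -3; report 6 gives 0 > -3. Violating.
Others report (6, 6, 6): truth gives 0; no alternative beats it.
Others report (6, 6, 17): truth gives 0; no alternative beats it.
(Checking all 64 profiles: 15 have a profitable deviation, 49 do not.)

15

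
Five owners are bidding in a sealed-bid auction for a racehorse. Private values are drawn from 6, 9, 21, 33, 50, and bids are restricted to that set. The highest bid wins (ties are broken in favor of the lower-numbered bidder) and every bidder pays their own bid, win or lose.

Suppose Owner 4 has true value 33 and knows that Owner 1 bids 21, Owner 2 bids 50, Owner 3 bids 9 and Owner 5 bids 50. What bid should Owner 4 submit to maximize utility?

Bid 6: loses but pays 6, utility -6.
Bid 9: loses but pays 9, utility -9.
Bid 21: loses but pays 21, utility -21.
Bid 33: loses but pays 33, utility -33.
Bid 50: loses but pays 50, utility -50.
The best choice is 6 with utility -6.

6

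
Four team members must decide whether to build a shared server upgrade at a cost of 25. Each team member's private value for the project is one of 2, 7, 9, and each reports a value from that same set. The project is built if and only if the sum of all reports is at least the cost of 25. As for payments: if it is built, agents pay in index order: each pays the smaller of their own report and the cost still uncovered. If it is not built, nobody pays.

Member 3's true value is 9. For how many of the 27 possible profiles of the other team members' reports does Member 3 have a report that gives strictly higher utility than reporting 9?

Others report (2, 7, 9): truth gives 0; report 7 gives 2 > 0. Violating.
Others report (2, 9, 7): truth gives 0; report 7 gives 2 > 0. Violating.
Others report (2, 9, 9): truth gives 0; report 7 gives 2 > 0. Violating.
Others report (7, 2, 9): truth gives 0; report 7 gives 2 > 0. Violating.
Others report (2, 2, 2): truth gives 0; no alternative beats it.
Others report (2, 2, 7): truth gives 0; no alternative beats it.
(Checking all 27 profiles: 16 have a profitable deviation, 11 do not.)

16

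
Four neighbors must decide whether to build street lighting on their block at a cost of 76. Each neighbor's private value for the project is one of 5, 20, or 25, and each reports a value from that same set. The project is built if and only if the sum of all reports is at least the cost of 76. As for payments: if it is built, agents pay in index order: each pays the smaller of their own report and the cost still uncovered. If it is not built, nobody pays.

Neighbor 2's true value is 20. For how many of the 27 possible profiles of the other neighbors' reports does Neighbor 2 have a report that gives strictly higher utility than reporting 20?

1

Others report (25, 25, 25): truth gives 0; report 5 gives 15 > 0. Violating.
Others report (5, 5, 5): truth gives 0; no alternative beats it.
Others report (5, 5, 20): truth gives 0; no alternative beats it.
(Checking all 27 profiles: 1 has a profitable deviation, 26 do not.)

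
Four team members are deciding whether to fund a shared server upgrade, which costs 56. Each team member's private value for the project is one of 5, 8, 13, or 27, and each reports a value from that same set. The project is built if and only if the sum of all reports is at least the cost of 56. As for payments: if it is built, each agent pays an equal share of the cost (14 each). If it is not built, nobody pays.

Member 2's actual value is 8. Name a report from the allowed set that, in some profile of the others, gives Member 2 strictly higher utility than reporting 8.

5

Suppose Member 1 reports 8, Member 3 reports 13 and Member 4 reports 27.
Report 8: project built, pays 14, utility 8 - 14 = -6.
Report 5: project not built, utility 0.
So reporting 5 beats truth here (0 > -6).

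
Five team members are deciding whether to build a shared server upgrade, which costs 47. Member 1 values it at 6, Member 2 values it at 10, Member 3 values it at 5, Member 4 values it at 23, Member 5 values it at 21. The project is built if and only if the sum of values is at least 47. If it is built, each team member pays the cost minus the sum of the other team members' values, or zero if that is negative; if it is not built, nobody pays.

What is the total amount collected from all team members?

8

Total value 65 ≥ cost 47, so it is built.
Member 1: others sum to 59; max(0, 47 - 59) = 0.
Member 2: others sum to 55; max(0, 47 - 55) = 0.
Member 3: others sum to 60; max(0, 47 - 60) = 0.
Member 4: others sum to 42; max(0, 47 - 42) = 5.
Member 5: others sum to 44; max(0, 47 - 44) = 3.
Total collected = 0 + 0 + 0 + 5 + 3 = 8.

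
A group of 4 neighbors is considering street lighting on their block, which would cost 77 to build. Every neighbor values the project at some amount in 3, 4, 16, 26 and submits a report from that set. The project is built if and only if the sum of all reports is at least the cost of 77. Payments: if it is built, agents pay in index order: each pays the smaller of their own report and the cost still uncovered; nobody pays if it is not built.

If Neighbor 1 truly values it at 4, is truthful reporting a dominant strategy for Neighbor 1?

Consider the case where Neighbor 2 reports 26, Neighbor 3 reports 26 and Neighbor 4 reports 26.
Truthful report 4: project built, pays 4, utility 4 - 4 = 0.
Report 3 instead: project built, pays 3, utility 4 - 3 = 1.
Since 1 > 0, reporting 3 is strictly better here, so truthful reporting is not dominant.

No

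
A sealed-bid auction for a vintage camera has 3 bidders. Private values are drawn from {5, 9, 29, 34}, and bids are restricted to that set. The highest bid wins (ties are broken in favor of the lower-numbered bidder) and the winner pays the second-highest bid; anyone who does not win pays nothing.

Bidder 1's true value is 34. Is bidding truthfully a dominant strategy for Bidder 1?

Yes

Check each profile of the others' bids and compare truth against every alternative bid.
Others bid (5, 5): truth gives 29, best alternative gives 29.
Others bid (5, 9): truth gives 25, best alternative gives 25.
Others bid (9, 5): truth gives 25, best alternative gives 25.
Others bid (9, 9): truth gives 25, best alternative gives 25.
Others bid (5, 29): truth gives 5, best alternative gives 5.
Others bid (9, 29): truth gives 5, best alternative gives 5.
(Remaining 10 profiles checked similarly; truth is weakly best in each.)
In every case the truthful bid is at least as good as any alternative, so it is a dominant strategy.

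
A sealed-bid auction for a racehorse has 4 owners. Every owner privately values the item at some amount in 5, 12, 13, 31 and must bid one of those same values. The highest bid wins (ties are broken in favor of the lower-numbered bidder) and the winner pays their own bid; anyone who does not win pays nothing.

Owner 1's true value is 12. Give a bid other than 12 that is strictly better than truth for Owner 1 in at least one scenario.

5

Suppose Owner 2 bids 5, Owner 3 bids 5 and Owner 4 bids 5.
Bid 12: wins, pays 12, utility 12 - 12 = 0.
Bid 5: wins, pays 5, utility 12 - 5 = 7.
So bidding 5 beats truth here (7 > 0).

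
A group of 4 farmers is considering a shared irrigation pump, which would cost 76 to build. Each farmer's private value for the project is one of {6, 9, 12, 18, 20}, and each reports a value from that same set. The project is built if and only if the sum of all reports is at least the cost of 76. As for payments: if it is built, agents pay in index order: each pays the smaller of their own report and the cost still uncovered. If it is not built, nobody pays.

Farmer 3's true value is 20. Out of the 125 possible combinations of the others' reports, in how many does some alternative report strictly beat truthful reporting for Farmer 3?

4

Others report (18, 20, 20): truth gives 0; report 18 gives 2 > 0. Violating.
Others report (20, 18, 20): truth gives 0; report 18 gives 2 > 0. Violating.
Others report (20, 20, 18): truth gives 0; report 18 gives 2 > 0. Violating.
Others report (20, 20, 20): truth gives 0; report 18 gives 2 > 0. Violating.
Others report (6, 6, 6): truth gives 0; no alternative beats it.
Others report (6, 6, 9): truth gives 0; no alternative beats it.
(Checking all 125 profiles: 4 have a profitable deviation, 121 do not.)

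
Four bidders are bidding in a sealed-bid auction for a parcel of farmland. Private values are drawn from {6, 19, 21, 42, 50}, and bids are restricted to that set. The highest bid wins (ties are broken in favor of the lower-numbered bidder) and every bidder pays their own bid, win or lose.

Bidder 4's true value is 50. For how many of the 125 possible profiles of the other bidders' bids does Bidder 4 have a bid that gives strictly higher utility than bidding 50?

88

Others bid (6, 6, 6): truth gives 0; bid 19 gives 31 > 0. Violating.
Others bid (6, 6, 19): truth gives 0; bid 21 gives 29 > 0. Violating.
Others bid (6, 6, 21): truth gives 0; bid 42 gives 8 > 0. Violating.
Others bid (6, 6, 50): truth gives -50; bid 6 gives -6 > -50. Violating.
Others bid (6, 6, 42): truth gives 0; no alternative beats it.
Others bid (6, 19, 42): truth gives 0; no alternative beats it.
(Checking all 125 profiles: 88 have a profitable deviation, 37 do not.)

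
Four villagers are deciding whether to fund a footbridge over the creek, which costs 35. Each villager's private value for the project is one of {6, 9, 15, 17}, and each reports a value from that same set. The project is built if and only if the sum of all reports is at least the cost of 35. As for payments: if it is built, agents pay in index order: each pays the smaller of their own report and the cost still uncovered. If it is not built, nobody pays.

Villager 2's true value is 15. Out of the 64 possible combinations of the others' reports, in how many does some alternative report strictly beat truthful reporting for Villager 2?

Others report (6, 6, 15): truth gives 0; report 9 gives 6 > 0. Violating.
Others report (6, 6, 17): truth gives 0; report 6 gives 9 > 0. Violating.
Others report (6, 9, 15): truth gives 0; report 6 gives 9 > 0. Violating.
Others report (6, 9, 17): truth gives 0; report 6 gives 9 > 0. Violating.
Others report (6, 6, 6): truth gives 0; no alternative beats it.
Others report (6, 6, 9): truth gives 0; no alternative beats it.
(Checking all 64 profiles: 57 have a profitable deviation, 7 do not.)

57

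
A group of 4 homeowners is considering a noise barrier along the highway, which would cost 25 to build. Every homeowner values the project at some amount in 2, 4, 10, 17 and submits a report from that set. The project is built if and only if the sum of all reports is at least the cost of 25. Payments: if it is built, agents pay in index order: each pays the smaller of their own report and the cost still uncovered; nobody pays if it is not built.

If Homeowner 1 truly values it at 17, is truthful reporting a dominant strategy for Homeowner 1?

No

Consider the case where Homeowner 2 reports 2, Homeowner 3 reports 2 and Homeowner 4 reports 17.
Truthful report 17: project built, pays 17, utility 17 - 17 = 0.
Report 4 instead: project built, pays 4, utility 17 - 4 = 13.
Since 13 > 0, reporting 4 is strictly better here, so truthful reporting is not dominant.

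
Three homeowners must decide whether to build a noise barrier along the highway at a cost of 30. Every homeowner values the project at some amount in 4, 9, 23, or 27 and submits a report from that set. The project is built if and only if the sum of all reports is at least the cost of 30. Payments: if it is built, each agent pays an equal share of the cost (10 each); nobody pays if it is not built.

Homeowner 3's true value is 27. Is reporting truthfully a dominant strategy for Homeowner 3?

Check each profile of the others' reports and compare truth against every alternative report.
Others report (4, 4): truth gives 17, best alternative gives 17.
Others report (4, 9): truth gives 17, best alternative gives 17.
Others report (4, 23): truth gives 17, best alternative gives 17.
Others report (4, 27): truth gives 17, best alternative gives 17.
Others report (9, 4): truth gives 17, best alternative gives 17.
Others report (9, 9): truth gives 17, best alternative gives 17.
(Remaining 10 profiles checked similarly; truth is weakly best in each.)
In every case the truthful report is at least as good as any alternative, so it is a dominant strategy.

Yes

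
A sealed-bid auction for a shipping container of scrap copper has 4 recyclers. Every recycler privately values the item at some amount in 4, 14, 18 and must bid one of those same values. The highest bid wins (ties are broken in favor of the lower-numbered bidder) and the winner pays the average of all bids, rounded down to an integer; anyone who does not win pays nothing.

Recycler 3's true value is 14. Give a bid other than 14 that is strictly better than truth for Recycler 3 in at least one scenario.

18

Suppose Recycler 1 bids 4, Recycler 2 bids 4 and Recycler 4 bids 18.
Bid 14: loses, pays 0, utility 0.
Bid 18: wins, pays 11, utility 14 - 11 = 3.
So bidding 18 beats truth here (3 > 0).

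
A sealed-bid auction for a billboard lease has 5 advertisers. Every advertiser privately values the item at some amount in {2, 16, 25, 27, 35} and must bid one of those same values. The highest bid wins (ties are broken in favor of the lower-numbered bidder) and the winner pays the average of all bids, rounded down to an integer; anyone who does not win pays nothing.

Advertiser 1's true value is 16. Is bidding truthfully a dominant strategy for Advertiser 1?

No

Consider the case where Advertiser 2 bids 2, Advertiser 3 bids 2, Advertiser 4 bids 2 and Advertiser 5 bids 2.
Truthful bid 16: wins, pays 4, utility 16 - 4 = 12.
Bid 2 instead: wins, pays 2, utility 16 - 2 = 14.
Since 14 > 12, bidding 2 is strictly better here, so truthful bidding is not dominant.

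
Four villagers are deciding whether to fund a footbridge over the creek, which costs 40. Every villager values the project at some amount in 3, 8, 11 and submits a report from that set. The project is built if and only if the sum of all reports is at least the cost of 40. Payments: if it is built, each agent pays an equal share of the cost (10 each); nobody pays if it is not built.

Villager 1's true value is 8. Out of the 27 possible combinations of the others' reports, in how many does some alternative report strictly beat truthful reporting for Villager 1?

Others report (11, 11, 11): truth gives -2; report 3 gives 0 > -2. Violating.
Others report (3, 3, 3): truth gives 0; no alternative beats it.
Others report (3, 3, 8): truth gives 0; no alternative beats it.
(Checking all 27 profiles: 1 has a profitable deviation, 26 do not.)

1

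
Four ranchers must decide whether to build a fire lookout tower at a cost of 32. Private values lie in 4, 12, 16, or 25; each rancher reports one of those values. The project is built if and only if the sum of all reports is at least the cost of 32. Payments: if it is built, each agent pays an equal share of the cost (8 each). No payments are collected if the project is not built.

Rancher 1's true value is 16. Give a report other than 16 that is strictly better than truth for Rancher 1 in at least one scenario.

Suppose Rancher 2 reports 4, Rancher 3 reports 4 and Rancher 4 reports 4.
Report 16: project not built, utility 0.
Report 25: project built, pays 8, utility 16 - 8 = 8.
So reporting 25 beats truth here (8 > 0).

25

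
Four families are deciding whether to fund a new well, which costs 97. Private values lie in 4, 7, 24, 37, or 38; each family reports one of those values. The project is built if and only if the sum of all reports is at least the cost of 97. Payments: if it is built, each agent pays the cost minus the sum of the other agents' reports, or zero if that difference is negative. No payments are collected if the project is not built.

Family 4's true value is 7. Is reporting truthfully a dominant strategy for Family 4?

Check each profile of the others' reports and compare truth against every alternative report.
Others report (24, 37, 37): truth gives 7, best alternative gives 7.
Others report (24, 37, 38): truth gives 7, best alternative gives 7.
Others report (24, 38, 37): truth gives 7, best alternative gives 7.
Others report (24, 38, 38): truth gives 7, best alternative gives 7.
Others report (37, 24, 37): truth gives 7, best alternative gives 7.
Others report (37, 24, 38): truth gives 7, best alternative gives 7.
(Remaining 119 profiles checked similarly; truth is weakly best in each.)
In every case the truthful report is at least as good as any alternative, so it is a dominant strategy.

Yes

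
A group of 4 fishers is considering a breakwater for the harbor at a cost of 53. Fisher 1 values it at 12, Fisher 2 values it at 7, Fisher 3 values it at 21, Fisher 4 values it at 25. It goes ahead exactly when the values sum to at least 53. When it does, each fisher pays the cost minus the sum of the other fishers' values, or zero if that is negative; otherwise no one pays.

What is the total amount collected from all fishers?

22

Total value 65 ≥ cost 53, so it is built.
Fisher 1: others sum to 53; max(0, 53 - 53) = 0.
Fisher 2: others sum to 58; max(0, 53 - 58) = 0.
Fisher 3: others sum to 44; max(0, 53 - 44) = 9.
Fisher 4: others sum to 40; max(0, 53 - 40) = 13.
Total collected = 0 + 0 + 9 + 13 = 22.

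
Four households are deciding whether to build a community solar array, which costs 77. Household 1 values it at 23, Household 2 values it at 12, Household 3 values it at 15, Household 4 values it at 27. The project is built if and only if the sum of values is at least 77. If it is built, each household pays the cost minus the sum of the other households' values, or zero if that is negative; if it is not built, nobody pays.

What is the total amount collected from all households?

77

Total value 77 ≥ cost 77, so it is built.
Household 1: others sum to 54; max(0, 77 - 54) = 23.
Household 2: others sum to 65; max(0, 77 - 65) = 12.
Household 3: others sum to 62; max(0, 77 - 62) = 15.
Household 4: others sum to 50; max(0, 77 - 50) = 27.
Total collected = 23 + 12 + 15 + 27 = 77.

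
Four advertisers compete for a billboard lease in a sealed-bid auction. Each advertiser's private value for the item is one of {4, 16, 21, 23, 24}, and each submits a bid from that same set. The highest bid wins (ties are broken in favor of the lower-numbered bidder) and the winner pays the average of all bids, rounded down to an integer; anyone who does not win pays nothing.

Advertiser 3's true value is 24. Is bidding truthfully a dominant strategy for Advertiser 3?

No

Consider the case where Advertiser 1 bids 4, Advertiser 2 bids 4 and Advertiser 4 bids 4.
Truthful bid 24: wins, pays 9, utility 24 - 9 = 15.
Bid 16 instead: wins, pays 7, utility 24 - 7 = 17.
Since 17 > 15, bidding 16 is strictly better here, so truthful bidding is not dominant.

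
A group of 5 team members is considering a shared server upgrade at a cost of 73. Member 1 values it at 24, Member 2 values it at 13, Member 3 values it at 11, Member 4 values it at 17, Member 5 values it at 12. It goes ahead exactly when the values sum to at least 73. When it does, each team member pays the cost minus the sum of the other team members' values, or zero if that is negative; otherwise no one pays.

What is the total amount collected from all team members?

57

Total value 77 ≥ cost 73, so it is built.
Member 1: others sum to 53; max(0, 73 - 53) = 20.
Member 2: others sum to 64; max(0, 73 - 64) = 9.
Member 3: others sum to 66; max(0, 73 - 66) = 7.
Member 4: others sum to 60; max(0, 73 - 60) = 13.
Member 5: others sum to 65; max(0, 73 - 65) = 8.
Total collected = 20 + 9 + 7 + 13 + 8 = 57.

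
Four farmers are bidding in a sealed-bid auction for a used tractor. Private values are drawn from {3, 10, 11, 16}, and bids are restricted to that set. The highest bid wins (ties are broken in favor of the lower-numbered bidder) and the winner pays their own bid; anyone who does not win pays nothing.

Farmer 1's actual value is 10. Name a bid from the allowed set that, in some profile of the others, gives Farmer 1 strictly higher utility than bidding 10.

3

Suppose Farmer 2 bids 3, Farmer 3 bids 3 and Farmer 4 bids 3.
Bid 10: wins, pays 10, utility 10 - 10 = 0.
Bid 3: wins, pays 3, utility 10 - 3 = 7.
So bidding 3 beats truth here (7 > 0).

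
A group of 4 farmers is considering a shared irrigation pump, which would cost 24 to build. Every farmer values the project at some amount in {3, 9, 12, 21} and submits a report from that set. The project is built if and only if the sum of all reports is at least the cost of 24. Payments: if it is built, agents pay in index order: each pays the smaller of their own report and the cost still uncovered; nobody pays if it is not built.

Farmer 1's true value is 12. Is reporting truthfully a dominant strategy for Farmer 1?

No

Consider the case where Farmer 2 reports 3, Farmer 3 reports 3 and Farmer 4 reports 9.
Truthful report 12: project built, pays 12, utility 12 - 12 = 0.
Report 9 instead: project built, pays 9, utility 12 - 9 = 3.
Since 3 > 0, reporting 9 is strictly better here, so truthful reporting is not dominant.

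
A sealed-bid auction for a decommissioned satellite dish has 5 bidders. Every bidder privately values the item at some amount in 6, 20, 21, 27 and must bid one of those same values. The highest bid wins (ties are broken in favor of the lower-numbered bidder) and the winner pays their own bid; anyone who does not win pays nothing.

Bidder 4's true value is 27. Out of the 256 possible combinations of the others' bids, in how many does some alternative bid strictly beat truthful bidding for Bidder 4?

24

Others bid (6, 6, 6, 6): truth gives 0; bid 20 gives 7 > 0. Violating.
Others bid (6, 6, 6, 20): truth gives 0; bid 20 gives 7 > 0. Violating.
Others bid (6, 6, 6, 21): truth gives 0; bid 21 gives 6 > 0. Violating.
Others bid (6, 6, 20, 6): truth gives 0; bid 21 gives 6 > 0. Violating.
Others bid (6, 6, 6, 27): truth gives 0; no alternative beats it.
Others bid (6, 6, 20, 27): truth gives 0; no alternative beats it.
(Checking all 256 profiles: 24 have a profitable deviation, 232 do not.)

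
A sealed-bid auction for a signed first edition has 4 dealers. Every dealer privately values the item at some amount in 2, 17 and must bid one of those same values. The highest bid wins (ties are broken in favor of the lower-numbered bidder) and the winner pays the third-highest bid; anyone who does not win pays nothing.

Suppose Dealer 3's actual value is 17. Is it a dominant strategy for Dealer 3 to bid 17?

Check each profile of the others' bids and compare truth against every alternative bid.
Others bid (2, 2, 2): truth gives 15, best alternative gives 0.
Others bid (2, 2, 17): truth gives 15, best alternative gives 0.
Others bid (2, 17, 2): truth gives 0, best alternative gives 0.
Others bid (2, 17, 17): truth gives 0, best alternative gives 0.
Others bid (17, 2, 2): truth gives 0, best alternative gives 0.
Others bid (17, 2, 17): truth gives 0, best alternative gives 0.
(Remaining 2 profiles checked similarly; truth is weakly best in each.)
In every case the truthful bid is at least as good as any alternative, so it is a dominant strategy.

Yes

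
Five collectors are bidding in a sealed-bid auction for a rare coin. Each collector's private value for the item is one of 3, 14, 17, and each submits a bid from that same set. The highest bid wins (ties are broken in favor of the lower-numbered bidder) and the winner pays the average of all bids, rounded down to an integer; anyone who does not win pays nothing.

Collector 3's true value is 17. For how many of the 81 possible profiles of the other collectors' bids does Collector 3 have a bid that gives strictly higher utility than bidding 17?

Others bid (3, 3, 3, 14): truth gives 9; bid 14 gives 10 > 9. Violating.
Others bid (3, 3, 14, 3): truth gives 9; bid 14 gives 10 > 9. Violating.
Others bid (3, 3, 14, 14): truth gives 7; bid 14 gives 8 > 7. Violating.
Others bid (3, 3, 3, 3): truth gives 12; no alternative beats it.
Others bid (3, 3, 3, 17): truth gives 9; no alternative beats it.
(Checking all 81 profiles: 3 have a profitable deviation, 78 do not.)

3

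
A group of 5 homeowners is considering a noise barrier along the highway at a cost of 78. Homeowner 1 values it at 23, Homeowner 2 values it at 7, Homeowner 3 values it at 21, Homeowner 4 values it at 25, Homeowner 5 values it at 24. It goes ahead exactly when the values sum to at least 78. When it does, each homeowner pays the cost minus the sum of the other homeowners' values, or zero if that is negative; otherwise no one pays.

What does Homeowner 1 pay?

1

Total value 100 ≥ cost 78, so the project is built.
The other homeowners' values sum to 77.
Cost minus that sum is 78 - 77 = 1.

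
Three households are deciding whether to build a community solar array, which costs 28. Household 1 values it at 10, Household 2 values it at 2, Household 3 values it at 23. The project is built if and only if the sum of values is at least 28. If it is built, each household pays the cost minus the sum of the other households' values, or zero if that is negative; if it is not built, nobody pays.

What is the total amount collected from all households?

Total value 35 ≥ cost 28, so it is built.
Household 1: others sum to 25; max(0, 28 - 25) = 3.
Household 2: others sum to 33; max(0, 28 - 33) = 0.
Household 3: others sum to 12; max(0, 28 - 12) = 16.
Total collected = 3 + 0 + 16 = 19.

19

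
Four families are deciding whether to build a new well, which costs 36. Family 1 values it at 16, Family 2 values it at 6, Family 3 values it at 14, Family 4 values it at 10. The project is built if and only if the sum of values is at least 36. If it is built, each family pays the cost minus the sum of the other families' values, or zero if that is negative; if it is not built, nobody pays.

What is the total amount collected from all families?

Total value 46 ≥ cost 36, so it is built.
Family 1: others sum to 30; max(0, 36 - 30) = 6.
Family 2: others sum to 40; max(0, 36 - 40) = 0.
Family 3: others sum to 32; max(0, 36 - 32) = 4.
Family 4: others sum to 36; max(0, 36 - 36) = 0.
Total collected = 6 + 0 + 4 + 0 = 10.

10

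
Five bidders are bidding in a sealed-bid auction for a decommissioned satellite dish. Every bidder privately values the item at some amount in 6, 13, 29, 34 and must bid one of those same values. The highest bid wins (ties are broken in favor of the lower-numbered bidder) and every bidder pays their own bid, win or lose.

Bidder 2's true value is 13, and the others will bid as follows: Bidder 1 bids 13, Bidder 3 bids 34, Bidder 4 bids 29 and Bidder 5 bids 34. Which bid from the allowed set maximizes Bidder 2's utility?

6

Bid 6: loses but pays 6, utility -6.
Bid 13: loses but pays 13, utility -13.
Bid 29: loses but pays 29, utility -29.
Bid 34: wins, pays 34, utility 13 - 34 = -21.
The best choice is 6 with utility -6.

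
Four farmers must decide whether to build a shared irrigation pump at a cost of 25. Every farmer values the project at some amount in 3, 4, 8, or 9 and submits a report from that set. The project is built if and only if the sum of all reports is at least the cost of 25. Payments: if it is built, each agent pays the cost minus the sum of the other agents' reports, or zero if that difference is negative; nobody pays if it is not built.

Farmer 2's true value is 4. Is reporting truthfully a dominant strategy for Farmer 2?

Check each profile of the others' reports and compare truth against every alternative report.
Others report (8, 8, 9): truth gives 4, best alternative gives 4.
Others report (8, 9, 8): truth gives 4, best alternative gives 4.
Others report (8, 9, 9): truth gives 4, best alternative gives 4.
Others report (9, 8, 8): truth gives 4, best alternative gives 4.
Others report (9, 8, 9): truth gives 4, best alternative gives 4.
Others report (9, 9, 8): truth gives 4, best alternative gives 4.
(Remaining 58 profiles checked similarly; truth is weakly best in each.)
In every case the truthful report is at least as good as any alternative, so it is a dominant strategy.

Yes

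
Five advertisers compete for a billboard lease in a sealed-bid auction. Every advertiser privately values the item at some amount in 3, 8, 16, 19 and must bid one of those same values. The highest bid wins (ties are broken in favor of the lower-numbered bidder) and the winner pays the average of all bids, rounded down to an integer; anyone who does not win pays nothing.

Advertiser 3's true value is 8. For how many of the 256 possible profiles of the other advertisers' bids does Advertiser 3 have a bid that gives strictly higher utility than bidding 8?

Others bid (3, 8, 3, 3): truth gives 0; bid 16 gives 2 > 0. Violating.
Others bid (3, 8, 3, 8): truth gives 0; bid 16 gives 1 > 0. Violating.
Others bid (3, 8, 8, 3): truth gives 0; bid 16 gives 1 > 0. Violating.
Others bid (8, 3, 3, 3): truth gives 0; bid 16 gives 2 > 0. Violating.
Others bid (3, 3, 3, 3): truth gives 4; no alternative beats it.
Others bid (3, 3, 3, 8): truth gives 3; no alternative beats it.
(Checking all 256 profiles: 7 have a profitable deviation, 249 do not.)

7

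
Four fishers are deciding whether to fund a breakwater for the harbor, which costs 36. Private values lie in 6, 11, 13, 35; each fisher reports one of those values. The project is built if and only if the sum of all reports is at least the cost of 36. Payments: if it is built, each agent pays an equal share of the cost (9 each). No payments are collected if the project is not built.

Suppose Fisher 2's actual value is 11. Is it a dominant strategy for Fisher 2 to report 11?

Consider the case where Fisher 1 reports 6, Fisher 3 reports 6 and Fisher 4 reports 6.
Truthful report 11: project not built, utility 0.
Report 35 instead: project built, pays 9, utility 11 - 9 = 2.
Since 2 > 0, reporting 35 is strictly better here, so truthful reporting is not dominant.

No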